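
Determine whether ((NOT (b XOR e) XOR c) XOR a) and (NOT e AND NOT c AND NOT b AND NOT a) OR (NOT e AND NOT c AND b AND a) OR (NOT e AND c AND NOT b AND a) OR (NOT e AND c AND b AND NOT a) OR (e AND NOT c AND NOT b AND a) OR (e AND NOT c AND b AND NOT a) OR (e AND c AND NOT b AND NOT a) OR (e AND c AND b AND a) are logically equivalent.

Yes, they are equivalent — the two output columns agree on all 16 assignments:
e | c | b | a | Expression 1 | Expression 2
-------------------------------------------
0 | 0 | 0 | 0 | 1 | 1
0 | 0 | 0 | 1 | 0 | 0
0 | 0 | 1 | 0 | 0 | 0
0 | 0 | 1 | 1 | 1 | 1
0 | 1 | 0 | 0 | 0 | 0
0 | 1 | 0 | 1 | 1 | 1
0 | 1 | 1 | 0 | 1 | 1
0 | 1 | 1 | 1 | 0 | 0
1 | 0 | 0 | 0 | 0 | 0
1 | 0 | 0 | 1 | 1 | 1
1 | 0 | 1 | 0 | 1 | 1
1 | 0 | 1 | 1 | 0 | 0
1 | 1 | 0 | 0 | 1 | 1
1 | 1 | 0 | 1 | 0 | 0
1 | 1 | 1 | 0 | 0 | 0
1 | 1 | 1 | 1 | 1 | 1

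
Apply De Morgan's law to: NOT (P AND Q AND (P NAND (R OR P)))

NOT P OR NOT Q OR NOT (P NAND (R OR P))
De Morgan's: NOT(AND of terms) = OR of negations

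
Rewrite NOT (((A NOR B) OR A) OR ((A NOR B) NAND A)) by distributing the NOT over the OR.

NOT ((A NOR B) OR A) AND NOT ((A NOR B) NAND A)
De Morgan's: NOT(OR of terms) = AND of negations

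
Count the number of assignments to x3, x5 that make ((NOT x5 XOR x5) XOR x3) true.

Satisfying assignments: (0,0), (0,1)
Count: 2 out of 4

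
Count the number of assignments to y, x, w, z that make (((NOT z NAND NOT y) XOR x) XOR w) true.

Satisfying assignments: (0,0,0,1), (0,0,1,0), (0,1,0,0), (0,1,1,1), (1,0,0,0), (1,0,0,1), (1,1,1,0), (1,1,1,1)
Count: 8 out of 16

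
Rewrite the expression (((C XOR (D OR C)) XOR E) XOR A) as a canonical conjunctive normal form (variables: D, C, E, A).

(D OR C OR E OR A) AND (D OR C OR NOT E OR NOT A) AND (D OR NOT C OR E OR A) AND (D OR NOT C OR NOT E OR NOT A) AND (NOT D OR C OR E OR NOT A) AND (NOT D OR C OR NOT E OR A) AND (NOT D OR NOT C OR E OR A) AND (NOT D OR NOT C OR NOT E OR NOT A)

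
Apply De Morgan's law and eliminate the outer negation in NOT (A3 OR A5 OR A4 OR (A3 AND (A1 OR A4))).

NOT A3 AND NOT A5 AND NOT A4 AND NOT (A3 AND (A1 OR A4))
De Morgan's: NOT(OR of terms) = AND of negations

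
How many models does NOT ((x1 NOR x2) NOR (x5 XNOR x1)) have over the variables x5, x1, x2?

Satisfying assignments: (0,0,0), (0,0,1), (1,0,0), (1,1,0), (1,1,1)
Count: 5 out of 8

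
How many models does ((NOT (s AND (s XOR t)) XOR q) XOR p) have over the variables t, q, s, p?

Satisfying assignments: (0,0,0,0), (0,0,1,1), (0,1,0,1), (0,1,1,0), (1,0,0,0), (1,0,1,0), (1,1,0,1), (1,1,1,1)
Count: 8 out of 16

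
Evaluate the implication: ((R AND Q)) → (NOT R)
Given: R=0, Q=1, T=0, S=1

Antecedent ((R AND Q)) = 0; consequent (NOT R) = 1.
0 → 1 = 1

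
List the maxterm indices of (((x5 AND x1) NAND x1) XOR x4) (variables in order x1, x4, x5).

ΠM(2, 3, 5, 6) = (x1 OR NOT x4 OR x5) AND (x1 OR NOT x4 OR NOT x5) AND (NOT x1 OR x4 OR NOT x5) AND (NOT x1 OR NOT x4 OR x5)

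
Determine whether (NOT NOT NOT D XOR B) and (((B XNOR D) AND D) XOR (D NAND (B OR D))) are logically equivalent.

No. Counterexample: with B=1, D=0, Expression 1 = 0 but Expression 2 = 1.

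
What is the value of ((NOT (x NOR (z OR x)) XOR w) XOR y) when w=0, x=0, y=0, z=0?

Substituting: ((NOT (0 NOR (0 OR 0)) XOR 0) XOR 0)
= 0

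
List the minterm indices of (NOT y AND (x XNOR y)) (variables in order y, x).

Σm(0) = (NOT y AND NOT x)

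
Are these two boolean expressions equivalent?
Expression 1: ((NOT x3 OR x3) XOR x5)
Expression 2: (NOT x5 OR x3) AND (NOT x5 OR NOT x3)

Yes, they are equivalent — the two output columns agree on all 4 assignments:
x5 | x3 | Expression 1 | Expression 2
-------------------------------------
0 | 0 | 1 | 1
0 | 1 | 1 | 1
1 | 0 | 0 | 0
1 | 1 | 0 | 0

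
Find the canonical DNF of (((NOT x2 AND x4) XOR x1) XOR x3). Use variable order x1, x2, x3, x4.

(NOT x1 AND NOT x2 AND NOT x3 AND x4) OR (NOT x1 AND NOT x2 AND x3 AND NOT x4) OR (NOT x1 AND x2 AND x3 AND NOT x4) OR (NOT x1 AND x2 AND x3 AND x4) OR (x1 AND NOT x2 AND NOT x3 AND NOT x4) OR (x1 AND NOT x2 AND x3 AND x4) OR (x1 AND x2 AND NOT x3 AND NOT x4) OR (x1 AND x2 AND NOT x3 AND x4)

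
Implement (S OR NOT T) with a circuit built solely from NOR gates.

((S NOR (T NOR T)) NOR (S NOR (T NOR T)))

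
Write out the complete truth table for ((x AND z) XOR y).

z | x | y | Output
------------------
0 | 0 | 0 | 0
0 | 0 | 1 | 1
0 | 1 | 0 | 0
0 | 1 | 1 | 1
1 | 0 | 0 | 0
1 | 0 | 1 | 1
1 | 1 | 0 | 1
1 | 1 | 1 | 0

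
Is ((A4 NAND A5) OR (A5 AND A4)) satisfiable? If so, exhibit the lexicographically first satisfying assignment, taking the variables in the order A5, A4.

A5=0, A4=0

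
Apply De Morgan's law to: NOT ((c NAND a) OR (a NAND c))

NOT (c NAND a) AND NOT (a NAND c)
De Morgan's: NOT(OR of terms) = AND of negations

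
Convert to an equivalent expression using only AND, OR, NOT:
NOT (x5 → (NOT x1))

x5 AND x1
(Negated implication: NOT(A → B) = A AND NOT B)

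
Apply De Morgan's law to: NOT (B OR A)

NOT B AND NOT A
De Morgan's: NOT(OR of terms) = AND of negations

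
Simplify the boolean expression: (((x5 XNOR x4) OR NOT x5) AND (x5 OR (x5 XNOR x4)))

By distribution ((E OR v) AND (E OR NOT v) = E):
= (x5 XNOR x4)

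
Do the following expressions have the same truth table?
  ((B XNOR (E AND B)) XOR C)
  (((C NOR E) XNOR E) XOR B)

No. Counterexample: with E=0, C=0, B=0, Expression 1 = 1 but Expression 2 = 0.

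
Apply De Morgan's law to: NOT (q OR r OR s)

NOT q AND NOT r AND NOT s
De Morgan's: NOT(OR of terms) = AND of negations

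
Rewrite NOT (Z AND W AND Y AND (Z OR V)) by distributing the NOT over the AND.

NOT Z OR NOT W OR NOT Y OR NOT (Z OR V)
De Morgan's: NOT(AND of terms) = OR of negations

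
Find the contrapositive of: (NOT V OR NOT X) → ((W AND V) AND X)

Contrapositive: NOT ((W AND V) AND X) → NOT (NOT V OR NOT X)
Note: A statement and its contrapositive are logically equivalent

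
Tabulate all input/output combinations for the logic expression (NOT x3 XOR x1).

x3 | x1 | Output
----------------
0 | 0 | 1
0 | 1 | 0
1 | 0 | 0
1 | 1 | 1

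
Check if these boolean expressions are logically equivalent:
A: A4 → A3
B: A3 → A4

No, Converse is not equivalent to original (counterexample: A4=0, A2=0, A3=1)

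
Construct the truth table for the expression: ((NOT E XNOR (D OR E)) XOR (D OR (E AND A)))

E | A | D | Output
------------------
0 | 0 | 0 | 0
0 | 0 | 1 | 0
0 | 1 | 0 | 0
0 | 1 | 1 | 0
1 | 0 | 0 | 0
1 | 0 | 1 | 1
1 | 1 | 0 | 1
1 | 1 | 1 | 1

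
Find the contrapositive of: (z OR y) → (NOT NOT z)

Contrapositive: NOT z → NOT (z OR y)
Note: A statement and its contrapositive are logically equivalent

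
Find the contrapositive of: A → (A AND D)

Contrapositive: NOT (A AND D) → NOT A
Note: A statement and its contrapositive are logically equivalent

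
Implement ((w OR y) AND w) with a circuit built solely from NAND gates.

((((w NAND w) NAND (y NAND y)) NAND w) NAND (((w NAND w) NAND (y NAND y)) NAND w))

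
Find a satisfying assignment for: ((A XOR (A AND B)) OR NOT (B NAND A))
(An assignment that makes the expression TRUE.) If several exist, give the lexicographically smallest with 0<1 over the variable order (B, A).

B=0, A=1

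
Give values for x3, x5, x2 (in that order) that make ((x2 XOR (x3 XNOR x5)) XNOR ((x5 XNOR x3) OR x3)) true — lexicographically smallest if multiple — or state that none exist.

x3=0, x5=0, x2=0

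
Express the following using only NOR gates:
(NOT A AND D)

(((A NOR A) NOR (A NOR A)) NOR (D NOR D))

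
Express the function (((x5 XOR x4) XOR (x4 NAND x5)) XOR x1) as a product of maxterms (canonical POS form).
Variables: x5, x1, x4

ΠM(1, 2, 4, 5) = (x5 OR x1 OR NOT x4) AND (x5 OR NOT x1 OR x4) AND (NOT x5 OR x1 OR x4) AND (NOT x5 OR x1 OR NOT x4)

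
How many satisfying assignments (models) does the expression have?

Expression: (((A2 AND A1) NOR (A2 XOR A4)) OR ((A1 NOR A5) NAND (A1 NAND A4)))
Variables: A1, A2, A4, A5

Satisfying assignments: (0,0,0,0), (0,0,0,1), (0,0,1,1), (0,1,0,1), (0,1,1,0), (0,1,1,1), (1,0,0,0), (1,0,0,1), (1,0,1,0), (1,0,1,1), (1,1,0,0), (1,1,0,1), (1,1,1,0), (1,1,1,1)
Count: 14 out of 16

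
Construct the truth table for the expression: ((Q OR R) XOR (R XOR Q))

R | Q | Output
--------------
0 | 0 | 0
0 | 1 | 0
1 | 0 | 0
1 | 1 | 1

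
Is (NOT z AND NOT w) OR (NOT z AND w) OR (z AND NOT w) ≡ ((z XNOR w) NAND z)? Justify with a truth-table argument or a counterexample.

Yes, they are equivalent — the two output columns agree on all 4 assignments:
z | w | Expression 1 | Expression 2
-----------------------------------
0 | 0 | 1 | 1
0 | 1 | 1 | 1
1 | 0 | 1 | 1
1 | 1 | 0 | 0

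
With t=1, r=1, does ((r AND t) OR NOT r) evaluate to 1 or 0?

Substituting: ((1 AND 1) OR NOT 1)
= 1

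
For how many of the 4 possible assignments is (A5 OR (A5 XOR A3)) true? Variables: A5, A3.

Satisfying assignments: (0,1), (1,0), (1,1)
Count: 3 out of 4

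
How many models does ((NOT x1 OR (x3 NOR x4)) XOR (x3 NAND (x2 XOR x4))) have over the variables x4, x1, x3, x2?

Satisfying assignments: (0,0,1,1), (0,1,1,0), (1,0,1,0), (1,1,0,0), (1,1,0,1), (1,1,1,1)
Count: 6 out of 16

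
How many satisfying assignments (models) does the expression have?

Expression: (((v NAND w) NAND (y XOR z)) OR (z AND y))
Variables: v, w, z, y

Satisfying assignments: (0,0,0,0), (0,0,1,1), (0,1,0,0), (0,1,1,1), (1,0,0,0), (1,0,1,1), (1,1,0,0), (1,1,0,1), (1,1,1,0), (1,1,1,1)
Count: 10 out of 16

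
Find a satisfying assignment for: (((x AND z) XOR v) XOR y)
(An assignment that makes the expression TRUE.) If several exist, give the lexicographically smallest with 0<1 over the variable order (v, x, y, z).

v=0, x=0, y=1, z=0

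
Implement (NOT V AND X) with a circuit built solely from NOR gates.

(((V NOR V) NOR (V NOR V)) NOR (X NOR X))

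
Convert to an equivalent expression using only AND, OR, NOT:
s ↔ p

(s AND p) OR (NOT s AND NOT p)
(Biconditional = both true or both false)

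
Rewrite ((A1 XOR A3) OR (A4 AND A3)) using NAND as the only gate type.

((((A1 NAND (A1 NAND A3)) NAND (A3 NAND (A1 NAND A3))) NAND ((A1 NAND (A1 NAND A3)) NAND (A3 NAND (A1 NAND A3)))) NAND (((A4 NAND A3) NAND (A4 NAND A3)) NAND ((A4 NAND A3) NAND (A4 NAND A3))))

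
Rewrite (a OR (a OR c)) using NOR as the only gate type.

((a NOR ((a NOR c) NOR (a NOR c))) NOR (a NOR ((a NOR c) NOR (a NOR c))))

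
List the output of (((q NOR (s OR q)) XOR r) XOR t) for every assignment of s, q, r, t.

s | q | r | t | Output
----------------------
0 | 0 | 0 | 0 | 1
0 | 0 | 0 | 1 | 0
0 | 0 | 1 | 0 | 0
0 | 0 | 1 | 1 | 1
0 | 1 | 0 | 0 | 0
0 | 1 | 0 | 1 | 1
0 | 1 | 1 | 0 | 1
0 | 1 | 1 | 1 | 0
1 | 0 | 0 | 0 | 0
1 | 0 | 0 | 1 | 1
1 | 0 | 1 | 0 | 1
1 | 0 | 1 | 1 | 0
1 | 1 | 0 | 0 | 0
1 | 1 | 0 | 1 | 1
1 | 1 | 1 | 0 | 1
1 | 1 | 1 | 1 | 0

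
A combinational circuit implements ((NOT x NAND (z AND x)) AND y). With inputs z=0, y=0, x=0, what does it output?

Substituting: ((NOT 0 NAND (0 AND 0)) AND 0)
= 0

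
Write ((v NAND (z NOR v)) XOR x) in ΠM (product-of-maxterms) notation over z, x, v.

ΠM(2, 3, 6, 7) = (z OR NOT x OR v) AND (z OR NOT x OR NOT v) AND (NOT z OR NOT x OR v) AND (NOT z OR NOT x OR NOT v)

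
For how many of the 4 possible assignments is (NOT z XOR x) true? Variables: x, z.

Satisfying assignments: (0,0), (1,1)
Count: 2 out of 4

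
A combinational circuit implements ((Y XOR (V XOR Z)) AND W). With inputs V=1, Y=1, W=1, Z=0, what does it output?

Substituting: ((1 XOR (1 XOR 0)) AND 1)
= 0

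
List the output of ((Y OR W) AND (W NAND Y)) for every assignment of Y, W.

Y | W | Output
--------------
0 | 0 | 0
0 | 1 | 1
1 | 0 | 1
1 | 1 | 0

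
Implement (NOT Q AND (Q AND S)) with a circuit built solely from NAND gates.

(((Q NAND Q) NAND ((Q NAND S) NAND (Q NAND S))) NAND ((Q NAND Q) NAND ((Q NAND S) NAND (Q NAND S))))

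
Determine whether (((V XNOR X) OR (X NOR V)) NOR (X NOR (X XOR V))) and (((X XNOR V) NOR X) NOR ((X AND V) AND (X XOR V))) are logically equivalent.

No. Counterexample: with X=0, V=0, Expression 1 = 0 but Expression 2 = 1.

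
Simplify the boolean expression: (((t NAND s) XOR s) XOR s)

By XOR self-cancellation ((E XOR v) XOR v = E):
= (t NAND s)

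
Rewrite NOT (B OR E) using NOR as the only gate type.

(((B NOR E) NOR (B NOR E)) NOR ((B NOR E) NOR (B NOR E)))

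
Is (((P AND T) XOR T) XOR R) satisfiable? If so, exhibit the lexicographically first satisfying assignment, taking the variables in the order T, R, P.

T=0, R=1, P=0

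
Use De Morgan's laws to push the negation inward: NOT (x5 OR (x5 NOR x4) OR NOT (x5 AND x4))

NOT x5 AND NOT (x5 NOR x4) AND (x5 AND x4)
De Morgan's: NOT(OR of terms) = AND of negations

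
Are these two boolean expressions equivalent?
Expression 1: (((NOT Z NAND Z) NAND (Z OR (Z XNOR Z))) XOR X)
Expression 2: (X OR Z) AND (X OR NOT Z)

Yes, they are equivalent — the two output columns agree on all 4 assignments:
X | Z | Expression 1 | Expression 2
-----------------------------------
0 | 0 | 0 | 0
0 | 1 | 0 | 0
1 | 0 | 1 | 1
1 | 1 | 1 | 1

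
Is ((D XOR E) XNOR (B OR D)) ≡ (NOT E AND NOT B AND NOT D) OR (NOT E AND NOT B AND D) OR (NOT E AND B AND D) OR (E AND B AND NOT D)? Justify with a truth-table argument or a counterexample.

Yes, they are equivalent — the two output columns agree on all 8 assignments:
E | B | D | Expression 1 | Expression 2
---------------------------------------
0 | 0 | 0 | 1 | 1
0 | 0 | 1 | 1 | 1
0 | 1 | 0 | 0 | 0
0 | 1 | 1 | 1 | 1
1 | 0 | 0 | 0 | 0
1 | 0 | 1 | 0 | 0
1 | 1 | 0 | 1 | 1
1 | 1 | 1 | 0 | 0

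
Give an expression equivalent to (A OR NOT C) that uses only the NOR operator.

((A NOR (C NOR C)) NOR (A NOR (C NOR C)))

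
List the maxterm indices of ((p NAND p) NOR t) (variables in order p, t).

ΠM(0, 1, 3) = (p OR t) AND (p OR NOT t) AND (NOT p OR NOT t)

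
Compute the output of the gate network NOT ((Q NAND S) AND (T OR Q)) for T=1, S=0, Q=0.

Substituting: NOT ((0 NAND 0) AND (1 OR 0))
= 0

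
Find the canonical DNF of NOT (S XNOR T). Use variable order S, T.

(NOT S AND T) OR (S AND NOT T)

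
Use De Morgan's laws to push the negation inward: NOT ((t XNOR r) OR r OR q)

NOT (t XNOR r) AND NOT r AND NOT q
De Morgan's: NOT(OR of terms) = AND of negations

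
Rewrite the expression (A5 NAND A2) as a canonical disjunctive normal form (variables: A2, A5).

(NOT A2 AND NOT A5) OR (NOT A2 AND A5) OR (A2 AND NOT A5)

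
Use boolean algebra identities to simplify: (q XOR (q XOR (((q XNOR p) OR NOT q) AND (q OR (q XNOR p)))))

By XOR self-cancellation ((E XOR v) XOR v = E) then distribution ((E OR v) AND (E OR NOT v) = E):
= (q XNOR p)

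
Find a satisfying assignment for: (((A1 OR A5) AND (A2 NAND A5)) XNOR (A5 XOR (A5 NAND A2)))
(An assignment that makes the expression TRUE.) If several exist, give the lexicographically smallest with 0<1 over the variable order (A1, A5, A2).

A1=1, A5=0, A2=0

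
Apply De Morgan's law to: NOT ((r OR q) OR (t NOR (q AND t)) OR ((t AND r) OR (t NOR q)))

NOT (r OR q) AND NOT (t NOR (q AND t)) AND NOT ((t AND r) OR (t NOR q))
De Morgan's: NOT(OR of terms) = AND of negations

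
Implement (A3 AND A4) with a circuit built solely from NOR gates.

((A3 NOR A3) NOR (A4 NOR A4))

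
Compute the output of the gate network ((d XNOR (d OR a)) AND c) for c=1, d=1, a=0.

Substituting: ((1 XNOR (1 OR 0)) AND 1)
= 1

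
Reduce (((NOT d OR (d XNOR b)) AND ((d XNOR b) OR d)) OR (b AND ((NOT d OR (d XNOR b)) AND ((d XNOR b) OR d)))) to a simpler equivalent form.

By absorption (E OR (E AND v) = E) then distribution ((E OR v) AND (E OR NOT v) = E):
= (d XNOR b)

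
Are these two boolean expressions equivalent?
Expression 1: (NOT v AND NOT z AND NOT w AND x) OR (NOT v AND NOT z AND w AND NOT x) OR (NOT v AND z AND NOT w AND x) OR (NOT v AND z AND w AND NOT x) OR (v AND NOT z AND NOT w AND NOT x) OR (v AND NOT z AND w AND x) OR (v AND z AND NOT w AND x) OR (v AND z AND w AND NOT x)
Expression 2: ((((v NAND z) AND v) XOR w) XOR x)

Yes, they are equivalent — the two output columns agree on all 16 assignments:
v | z | w | x | Expression 1 | Expression 2
-------------------------------------------
0 | 0 | 0 | 0 | 0 | 0
0 | 0 | 0 | 1 | 1 | 1
0 | 0 | 1 | 0 | 1 | 1
0 | 0 | 1 | 1 | 0 | 0
0 | 1 | 0 | 0 | 0 | 0
0 | 1 | 0 | 1 | 1 | 1
0 | 1 | 1 | 0 | 1 | 1
0 | 1 | 1 | 1 | 0 | 0
1 | 0 | 0 | 0 | 1 | 1
1 | 0 | 0 | 1 | 0 | 0
1 | 0 | 1 | 0 | 0 | 0
1 | 0 | 1 | 1 | 1 | 1
1 | 1 | 0 | 0 | 0 | 0
1 | 1 | 0 | 1 | 1 | 1
1 | 1 | 1 | 0 | 1 | 1
1 | 1 | 1 | 1 | 0 | 0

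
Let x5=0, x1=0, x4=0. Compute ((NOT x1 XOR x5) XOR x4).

Substituting: ((NOT 0 XOR 0) XOR 0)
= 1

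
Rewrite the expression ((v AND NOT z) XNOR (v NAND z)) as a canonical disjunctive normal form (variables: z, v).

(NOT z AND v) OR (z AND v)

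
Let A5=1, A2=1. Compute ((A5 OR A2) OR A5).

Substituting: ((1 OR 1) OR 1)
= 1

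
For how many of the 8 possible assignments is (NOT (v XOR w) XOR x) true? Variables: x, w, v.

Satisfying assignments: (0,0,0), (0,1,1), (1,0,1), (1,1,0)
Count: 4 out of 8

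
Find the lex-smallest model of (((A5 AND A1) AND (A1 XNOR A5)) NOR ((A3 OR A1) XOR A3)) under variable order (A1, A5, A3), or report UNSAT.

A1=0, A5=0, A3=0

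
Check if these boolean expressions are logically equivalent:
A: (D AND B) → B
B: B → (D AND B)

No, Converse is not equivalent to original (counterexample: B=1, D=0)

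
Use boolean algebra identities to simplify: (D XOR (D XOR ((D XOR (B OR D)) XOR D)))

By XOR self-cancellation ((E XOR v) XOR v = E) then XOR self-cancellation ((E XOR v) XOR v = E):
= (B OR D)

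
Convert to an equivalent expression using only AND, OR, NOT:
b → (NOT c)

NOT b OR (NOT c)
(Implication elimination: A → B = NOT A OR B)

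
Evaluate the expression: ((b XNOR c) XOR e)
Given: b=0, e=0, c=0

Substituting: ((0 XNOR 0) XOR 0)
= 1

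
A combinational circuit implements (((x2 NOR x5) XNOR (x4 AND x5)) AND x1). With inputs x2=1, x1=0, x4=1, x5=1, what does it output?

Substituting: (((1 NOR 1) XNOR (1 AND 1)) AND 0)
= 0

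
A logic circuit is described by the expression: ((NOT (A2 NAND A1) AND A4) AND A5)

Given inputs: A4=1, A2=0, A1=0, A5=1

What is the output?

Substituting: ((NOT (0 NAND 0) AND 1) AND 1)
= 0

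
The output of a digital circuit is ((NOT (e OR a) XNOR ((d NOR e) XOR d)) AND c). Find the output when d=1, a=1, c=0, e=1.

Substituting: ((NOT (1 OR 1) XNOR ((1 NOR 1) XOR 1)) AND 0)
= 0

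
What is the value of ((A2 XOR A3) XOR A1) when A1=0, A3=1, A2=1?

Substituting: ((1 XOR 1) XOR 0)
= 0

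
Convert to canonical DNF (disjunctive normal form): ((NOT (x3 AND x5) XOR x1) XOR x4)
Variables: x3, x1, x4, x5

(NOT x3 AND NOT x1 AND NOT x4 AND NOT x5) OR (NOT x3 AND NOT x1 AND NOT x4 AND x5) OR (NOT x3 AND x1 AND x4 AND NOT x5) OR (NOT x3 AND x1 AND x4 AND x5) OR (x3 AND NOT x1 AND NOT x4 AND NOT x5) OR (x3 AND NOT x1 AND x4 AND x5) OR (x3 AND x1 AND NOT x4 AND x5) OR (x3 AND x1 AND x4 AND NOT x5)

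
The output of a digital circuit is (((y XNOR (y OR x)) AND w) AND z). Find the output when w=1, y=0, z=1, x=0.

Substituting: (((0 XNOR (0 OR 0)) AND 1) AND 1)
= 1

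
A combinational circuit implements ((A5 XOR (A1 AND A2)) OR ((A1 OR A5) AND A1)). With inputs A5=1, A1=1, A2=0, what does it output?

Substituting: ((1 XOR (1 AND 0)) OR ((1 OR 1) AND 1))
= 1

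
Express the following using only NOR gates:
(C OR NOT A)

((C NOR (A NOR A)) NOR (C NOR (A NOR A)))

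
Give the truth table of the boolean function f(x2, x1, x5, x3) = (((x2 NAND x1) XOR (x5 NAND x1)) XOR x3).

x2 | x1 | x5 | x3 | Output
--------------------------
0 | 0 | 0 | 0 | 0
0 | 0 | 0 | 1 | 1
0 | 0 | 1 | 0 | 0
0 | 0 | 1 | 1 | 1
0 | 1 | 0 | 0 | 0
0 | 1 | 0 | 1 | 1
0 | 1 | 1 | 0 | 1
0 | 1 | 1 | 1 | 0
1 | 0 | 0 | 0 | 0
1 | 0 | 0 | 1 | 1
1 | 0 | 1 | 0 | 0
1 | 0 | 1 | 1 | 1
1 | 1 | 0 | 0 | 1
1 | 1 | 0 | 1 | 0
1 | 1 | 1 | 0 | 0
1 | 1 | 1 | 1 | 1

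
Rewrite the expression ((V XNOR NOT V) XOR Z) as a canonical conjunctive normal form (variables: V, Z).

(V OR Z) AND (NOT V OR Z)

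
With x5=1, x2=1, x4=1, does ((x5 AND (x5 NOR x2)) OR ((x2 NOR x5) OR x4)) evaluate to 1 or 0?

Substituting: ((1 AND (1 NOR 1)) OR ((1 NOR 1) OR 1))
= 1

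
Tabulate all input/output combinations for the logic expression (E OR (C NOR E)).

C | E | Output
--------------
0 | 0 | 1
0 | 1 | 1
1 | 0 | 0
1 | 1 | 1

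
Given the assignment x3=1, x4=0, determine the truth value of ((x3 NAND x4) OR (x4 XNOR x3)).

Substituting: ((1 NAND 0) OR (0 XNOR 1))
= 1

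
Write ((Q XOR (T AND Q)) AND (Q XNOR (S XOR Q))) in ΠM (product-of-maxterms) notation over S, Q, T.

ΠM(0, 1, 3, 4, 5, 6, 7) = (S OR Q OR T) AND (S OR Q OR NOT T) AND (S OR NOT Q OR NOT T) AND (NOT S OR Q OR T) AND (NOT S OR Q OR NOT T) AND (NOT S OR NOT Q OR T) AND (NOT S OR NOT Q OR NOT T)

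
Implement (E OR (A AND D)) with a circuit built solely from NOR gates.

((E NOR ((A NOR A) NOR (D NOR D))) NOR (E NOR ((A NOR A) NOR (D NOR D))))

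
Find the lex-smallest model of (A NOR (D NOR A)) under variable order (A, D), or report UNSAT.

A=0, D=1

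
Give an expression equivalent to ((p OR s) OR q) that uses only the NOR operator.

((((p NOR s) NOR (p NOR s)) NOR q) NOR (((p NOR s) NOR (p NOR s)) NOR q))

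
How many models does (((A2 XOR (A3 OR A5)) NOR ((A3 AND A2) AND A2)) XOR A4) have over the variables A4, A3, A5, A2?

Satisfying assignments: (0,0,0,0), (0,0,1,1), (1,0,0,1), (1,0,1,0), (1,1,0,0), (1,1,0,1), (1,1,1,0), (1,1,1,1)
Count: 8 out of 16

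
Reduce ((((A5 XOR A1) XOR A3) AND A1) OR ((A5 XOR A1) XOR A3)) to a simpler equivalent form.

By absorption (E OR (E AND v) = E):
= ((A5 XOR A1) XOR A3)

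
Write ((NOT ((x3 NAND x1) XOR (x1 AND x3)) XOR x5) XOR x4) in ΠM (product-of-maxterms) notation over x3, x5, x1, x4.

ΠM(0, 2, 5, 7, 8, 10, 13, 15) = (x3 OR x5 OR x1 OR x4) AND (x3 OR x5 OR NOT x1 OR x4) AND (x3 OR NOT x5 OR x1 OR NOT x4) AND (x3 OR NOT x5 OR NOT x1 OR NOT x4) AND (NOT x3 OR x5 OR x1 OR x4) AND (NOT x3 OR x5 OR NOT x1 OR x4) AND (NOT x3 OR NOT x5 OR x1 OR NOT x4) AND (NOT x3 OR NOT x5 OR NOT x1 OR NOT x4)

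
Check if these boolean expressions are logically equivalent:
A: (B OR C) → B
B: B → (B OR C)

No, Converse is not equivalent to original (counterexample: C=1, B=0)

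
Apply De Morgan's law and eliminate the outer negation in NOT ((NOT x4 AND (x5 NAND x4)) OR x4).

NOT (NOT x4 AND (x5 NAND x4)) AND NOT x4
De Morgan's: NOT(OR of terms) = AND of negations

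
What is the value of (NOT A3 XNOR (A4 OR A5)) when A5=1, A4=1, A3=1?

Substituting: (NOT 1 XNOR (1 OR 1))
= 0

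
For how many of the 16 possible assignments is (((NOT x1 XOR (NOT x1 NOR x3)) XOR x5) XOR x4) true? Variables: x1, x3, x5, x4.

Satisfying assignments: (0,0,0,0), (0,0,1,1), (0,1,0,0), (0,1,1,1), (1,0,0,0), (1,0,1,1), (1,1,0,1), (1,1,1,0)
Count: 8 out of 16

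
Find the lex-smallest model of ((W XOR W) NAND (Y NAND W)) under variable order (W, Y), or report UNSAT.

W=0, Y=0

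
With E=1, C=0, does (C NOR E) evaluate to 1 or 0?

Substituting: (0 NOR 1)
= 0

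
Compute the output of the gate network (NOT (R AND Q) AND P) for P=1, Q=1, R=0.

Substituting: (NOT (0 AND 1) AND 1)
= 1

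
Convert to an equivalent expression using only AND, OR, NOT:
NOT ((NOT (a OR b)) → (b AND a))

(NOT (a OR b)) AND NOT (b AND a)
(Negated implication: NOT(A → B) = A AND NOT B)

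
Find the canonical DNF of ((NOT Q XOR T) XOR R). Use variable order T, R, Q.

(NOT T AND NOT R AND NOT Q) OR (NOT T AND R AND Q) OR (T AND NOT R AND Q) OR (T AND R AND NOT Q)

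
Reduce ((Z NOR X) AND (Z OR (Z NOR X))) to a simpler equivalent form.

By absorption (E AND (E OR v) = E):
= (Z NOR X)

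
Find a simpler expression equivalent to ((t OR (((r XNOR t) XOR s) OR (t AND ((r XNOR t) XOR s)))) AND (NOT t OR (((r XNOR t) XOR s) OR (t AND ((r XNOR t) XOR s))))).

By distribution ((E OR v) AND (E OR NOT v) = E) then absorption (E OR (E AND v) = E):
= ((r XNOR t) XOR s)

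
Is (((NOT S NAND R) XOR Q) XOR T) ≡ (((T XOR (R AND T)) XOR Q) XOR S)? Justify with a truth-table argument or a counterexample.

No. Counterexample: with Q=0, T=0, R=0, S=0, Expression 1 = 1 but Expression 2 = 0.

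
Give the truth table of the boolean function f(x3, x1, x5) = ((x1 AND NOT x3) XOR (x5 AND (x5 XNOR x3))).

x3 | x1 | x5 | Output
---------------------
0 | 0 | 0 | 0
0 | 0 | 1 | 0
0 | 1 | 0 | 1
0 | 1 | 1 | 1
1 | 0 | 0 | 0
1 | 0 | 1 | 1
1 | 1 | 0 | 0
1 | 1 | 1 | 1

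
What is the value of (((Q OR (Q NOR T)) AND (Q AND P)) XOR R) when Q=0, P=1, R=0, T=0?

Substituting: (((0 OR (0 NOR 0)) AND (0 AND 1)) XOR 0)
= 0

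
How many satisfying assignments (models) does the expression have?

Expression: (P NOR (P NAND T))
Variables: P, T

No assignment satisfies the expression.
Count: 0 out of 4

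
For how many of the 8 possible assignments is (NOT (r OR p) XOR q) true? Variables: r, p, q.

Satisfying assignments: (0,0,0), (0,1,1), (1,0,1), (1,1,1)
Count: 4 out of 8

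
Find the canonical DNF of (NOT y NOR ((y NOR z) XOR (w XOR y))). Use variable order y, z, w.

(y AND NOT z AND w) OR (y AND z AND w)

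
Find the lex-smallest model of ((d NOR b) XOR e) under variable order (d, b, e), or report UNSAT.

d=0, b=0, e=0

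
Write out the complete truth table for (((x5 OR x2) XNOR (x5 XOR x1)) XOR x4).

x2 | x5 | x4 | x1 | Output
--------------------------
0 | 0 | 0 | 0 | 1
0 | 0 | 0 | 1 | 0
0 | 0 | 1 | 0 | 0
0 | 0 | 1 | 1 | 1
0 | 1 | 0 | 0 | 1
0 | 1 | 0 | 1 | 0
0 | 1 | 1 | 0 | 0
0 | 1 | 1 | 1 | 1
1 | 0 | 0 | 0 | 0
1 | 0 | 0 | 1 | 1
1 | 0 | 1 | 0 | 1
1 | 0 | 1 | 1 | 0
1 | 1 | 0 | 0 | 1
1 | 1 | 0 | 1 | 0
1 | 1 | 1 | 0 | 0
1 | 1 | 1 | 1 | 1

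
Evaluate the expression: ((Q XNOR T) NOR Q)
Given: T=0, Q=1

Substituting: ((1 XNOR 0) NOR 1)
= 0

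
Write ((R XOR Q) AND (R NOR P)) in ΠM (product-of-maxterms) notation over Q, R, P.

ΠM(0, 1, 2, 3, 5, 6, 7) = (Q OR R OR P) AND (Q OR R OR NOT P) AND (Q OR NOT R OR P) AND (Q OR NOT R OR NOT P) AND (NOT Q OR R OR NOT P) AND (NOT Q OR NOT R OR P) AND (NOT Q OR NOT R OR NOT P)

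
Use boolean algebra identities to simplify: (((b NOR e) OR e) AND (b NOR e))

By absorption (E AND (E OR v) = E):
= (b NOR e)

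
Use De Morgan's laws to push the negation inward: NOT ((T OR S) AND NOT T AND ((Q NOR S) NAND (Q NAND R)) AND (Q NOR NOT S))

NOT (T OR S) OR T OR NOT ((Q NOR S) NAND (Q NAND R)) OR NOT (Q NOR NOT S)
De Morgan's: NOT(AND of terms) = OR of negations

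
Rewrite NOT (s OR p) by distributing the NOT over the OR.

NOT s AND NOT p
De Morgan's: NOT(OR of terms) = AND of negations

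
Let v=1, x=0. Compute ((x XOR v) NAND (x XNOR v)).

Substituting: ((0 XOR 1) NAND (0 XNOR 1))
= 1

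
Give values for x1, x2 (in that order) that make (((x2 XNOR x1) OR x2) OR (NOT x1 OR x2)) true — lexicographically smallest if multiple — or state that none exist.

x1=0, x2=0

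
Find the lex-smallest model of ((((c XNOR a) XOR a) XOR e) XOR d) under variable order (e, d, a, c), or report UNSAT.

e=0, d=0, a=0, c=0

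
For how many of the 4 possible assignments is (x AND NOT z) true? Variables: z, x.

Satisfying assignments: (0,1)
Count: 1 out of 4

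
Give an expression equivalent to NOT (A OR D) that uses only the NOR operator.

(((A NOR D) NOR (A NOR D)) NOR ((A NOR D) NOR (A NOR D)))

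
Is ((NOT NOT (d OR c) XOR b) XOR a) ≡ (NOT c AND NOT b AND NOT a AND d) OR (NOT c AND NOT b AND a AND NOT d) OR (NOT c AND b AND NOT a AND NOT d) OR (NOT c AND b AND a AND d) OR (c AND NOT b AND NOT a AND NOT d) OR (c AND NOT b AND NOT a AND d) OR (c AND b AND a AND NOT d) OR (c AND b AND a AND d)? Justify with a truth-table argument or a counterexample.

Yes, they are equivalent — the two output columns agree on all 16 assignments:
c | b | a | d | Expression 1 | Expression 2
-------------------------------------------
0 | 0 | 0 | 0 | 0 | 0
0 | 0 | 0 | 1 | 1 | 1
0 | 0 | 1 | 0 | 1 | 1
0 | 0 | 1 | 1 | 0 | 0
0 | 1 | 0 | 0 | 1 | 1
0 | 1 | 0 | 1 | 0 | 0
0 | 1 | 1 | 0 | 0 | 0
0 | 1 | 1 | 1 | 1 | 1
1 | 0 | 0 | 0 | 1 | 1
1 | 0 | 0 | 1 | 1 | 1
1 | 0 | 1 | 0 | 0 | 0
1 | 0 | 1 | 1 | 0 | 0
1 | 1 | 0 | 0 | 0 | 0
1 | 1 | 0 | 1 | 0 | 0
1 | 1 | 1 | 0 | 1 | 1
1 | 1 | 1 | 1 | 1 | 1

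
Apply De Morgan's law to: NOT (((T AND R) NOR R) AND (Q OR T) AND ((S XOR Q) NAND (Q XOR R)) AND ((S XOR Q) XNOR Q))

NOT ((T AND R) NOR R) OR NOT (Q OR T) OR NOT ((S XOR Q) NAND (Q XOR R)) OR NOT ((S XOR Q) XNOR Q)
De Morgan's: NOT(AND of terms) = OR of negations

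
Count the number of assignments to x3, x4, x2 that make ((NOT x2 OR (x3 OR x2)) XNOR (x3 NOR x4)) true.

Satisfying assignments: (0,0,0), (0,0,1)
Count: 2 out of 8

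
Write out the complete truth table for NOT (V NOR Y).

Y | V | Output
--------------
0 | 0 | 0
0 | 1 | 1
1 | 0 | 1
1 | 1 | 1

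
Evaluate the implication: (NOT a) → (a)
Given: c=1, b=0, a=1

Antecedent (NOT a) = 0; consequent (a) = 1.
0 → 1 = 1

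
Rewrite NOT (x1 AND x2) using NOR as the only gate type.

(((x1 NOR x1) NOR (x2 NOR x2)) NOR ((x1 NOR x1) NOR (x2 NOR x2)))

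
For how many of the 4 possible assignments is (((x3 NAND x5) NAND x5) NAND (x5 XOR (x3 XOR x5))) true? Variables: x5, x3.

Satisfying assignments: (0,0), (1,0)
Count: 2 out of 4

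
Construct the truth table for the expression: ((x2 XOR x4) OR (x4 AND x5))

x4 | x2 | x5 | Output
---------------------
0 | 0 | 0 | 0
0 | 0 | 1 | 0
0 | 1 | 0 | 1
0 | 1 | 1 | 1
1 | 0 | 0 | 1
1 | 0 | 1 | 1
1 | 1 | 0 | 0
1 | 1 | 1 | 1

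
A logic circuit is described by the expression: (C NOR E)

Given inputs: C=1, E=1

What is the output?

Substituting: (1 NOR 1)
= 0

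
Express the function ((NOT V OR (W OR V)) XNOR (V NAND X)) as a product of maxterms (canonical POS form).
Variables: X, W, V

ΠM(5, 7) = (NOT X OR W OR NOT V) AND (NOT X OR NOT W OR NOT V)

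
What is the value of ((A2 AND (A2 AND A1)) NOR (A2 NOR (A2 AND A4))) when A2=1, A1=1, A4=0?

Substituting: ((1 AND (1 AND 1)) NOR (1 NOR (1 AND 0)))
= 0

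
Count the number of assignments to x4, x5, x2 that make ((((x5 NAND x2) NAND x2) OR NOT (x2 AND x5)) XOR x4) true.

Satisfying assignments: (0,0,0), (0,0,1), (0,1,0), (0,1,1)
Count: 4 out of 8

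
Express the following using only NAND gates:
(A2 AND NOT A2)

((A2 NAND (A2 NAND A2)) NAND (A2 NAND (A2 NAND A2)))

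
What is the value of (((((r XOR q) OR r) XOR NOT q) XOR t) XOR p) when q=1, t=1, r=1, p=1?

Substituting: (((((1 XOR 1) OR 1) XOR NOT 1) XOR 1) XOR 1)
= 1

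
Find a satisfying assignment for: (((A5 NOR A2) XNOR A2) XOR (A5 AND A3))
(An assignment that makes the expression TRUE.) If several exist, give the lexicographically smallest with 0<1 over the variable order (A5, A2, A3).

A5=1, A2=0, A3=0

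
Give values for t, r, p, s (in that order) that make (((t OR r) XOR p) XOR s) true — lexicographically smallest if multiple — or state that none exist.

t=0, r=0, p=0, s=1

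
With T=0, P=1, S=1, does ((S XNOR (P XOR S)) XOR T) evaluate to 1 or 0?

Substituting: ((1 XNOR (1 XOR 1)) XOR 0)
= 0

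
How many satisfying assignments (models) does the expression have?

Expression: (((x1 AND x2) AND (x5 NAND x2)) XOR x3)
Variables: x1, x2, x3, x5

Satisfying assignments: (0,0,1,0), (0,0,1,1), (0,1,1,0), (0,1,1,1), (1,0,1,0), (1,0,1,1), (1,1,0,0), (1,1,1,1)
Count: 8 out of 16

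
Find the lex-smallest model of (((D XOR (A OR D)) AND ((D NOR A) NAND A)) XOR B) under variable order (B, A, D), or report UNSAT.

B=0, A=1, D=0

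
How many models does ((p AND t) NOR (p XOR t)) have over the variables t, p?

Satisfying assignments: (0,0)
Count: 1 out of 4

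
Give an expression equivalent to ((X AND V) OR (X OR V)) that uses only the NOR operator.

((((X NOR X) NOR (V NOR V)) NOR ((X NOR V) NOR (X NOR V))) NOR (((X NOR X) NOR (V NOR V)) NOR ((X NOR V) NOR (X NOR V))))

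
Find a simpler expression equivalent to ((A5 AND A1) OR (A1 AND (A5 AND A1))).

By absorption (E OR (E AND v) = E):
= (A5 AND A1)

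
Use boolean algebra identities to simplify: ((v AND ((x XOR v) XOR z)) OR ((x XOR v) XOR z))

By absorption (E OR (E AND v) = E):
= ((x XOR v) XOR z)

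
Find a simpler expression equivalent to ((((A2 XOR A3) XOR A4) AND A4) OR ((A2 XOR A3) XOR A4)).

By absorption (E OR (E AND v) = E):
= ((A2 XOR A3) XOR A4)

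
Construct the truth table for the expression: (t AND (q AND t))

q | t | Output
--------------
0 | 0 | 0
0 | 1 | 0
1 | 0 | 0
1 | 1 | 1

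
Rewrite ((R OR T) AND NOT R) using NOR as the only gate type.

((((R NOR T) NOR (R NOR T)) NOR ((R NOR T) NOR (R NOR T))) NOR ((R NOR R) NOR (R NOR R)))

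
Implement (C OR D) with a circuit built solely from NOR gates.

((C NOR D) NOR (C NOR D))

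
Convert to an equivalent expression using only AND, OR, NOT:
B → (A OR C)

NOT B OR (A OR C)
(Implication elimination: A → B = NOT A OR B)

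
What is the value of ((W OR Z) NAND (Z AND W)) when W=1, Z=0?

Substituting: ((1 OR 0) NAND (0 AND 1))
= 1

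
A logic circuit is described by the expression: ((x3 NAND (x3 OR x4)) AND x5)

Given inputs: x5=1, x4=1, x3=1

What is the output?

Substituting: ((1 NAND (1 OR 1)) AND 1)
= 0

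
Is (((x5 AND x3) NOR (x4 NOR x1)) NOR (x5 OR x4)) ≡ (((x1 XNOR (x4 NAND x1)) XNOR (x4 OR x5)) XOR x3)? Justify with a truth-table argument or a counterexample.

No. Counterexample: with x4=0, x1=0, x5=0, x3=1, Expression 1 = 1 but Expression 2 = 0.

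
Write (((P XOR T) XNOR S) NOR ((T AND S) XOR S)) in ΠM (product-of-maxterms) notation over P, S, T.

ΠM(0, 2, 3, 5, 6) = (P OR S OR T) AND (P OR NOT S OR T) AND (P OR NOT S OR NOT T) AND (NOT P OR S OR NOT T) AND (NOT P OR NOT S OR T)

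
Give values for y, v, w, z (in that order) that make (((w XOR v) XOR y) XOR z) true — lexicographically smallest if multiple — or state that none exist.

y=0, v=0, w=0, z=1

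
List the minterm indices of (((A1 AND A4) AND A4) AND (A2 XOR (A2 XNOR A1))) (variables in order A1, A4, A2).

Σm() = FALSE (no minterms)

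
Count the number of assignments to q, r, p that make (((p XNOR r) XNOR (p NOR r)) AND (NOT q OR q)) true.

Satisfying assignments: (0,0,0), (0,0,1), (0,1,0), (1,0,0), (1,0,1), (1,1,0)
Count: 6 out of 8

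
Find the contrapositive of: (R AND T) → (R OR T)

Contrapositive: NOT (R OR T) → NOT (R AND T)
Note: A statement and its contrapositive are logically equivalent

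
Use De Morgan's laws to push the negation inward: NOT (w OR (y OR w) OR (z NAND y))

NOT w AND NOT (y OR w) AND NOT (z NAND y)
De Morgan's: NOT(OR of terms) = AND of negations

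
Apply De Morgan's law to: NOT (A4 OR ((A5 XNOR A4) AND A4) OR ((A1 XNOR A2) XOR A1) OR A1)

NOT A4 AND NOT ((A5 XNOR A4) AND A4) AND NOT ((A1 XNOR A2) XOR A1) AND NOT A1
De Morgan's: NOT(OR of terms) = AND of negations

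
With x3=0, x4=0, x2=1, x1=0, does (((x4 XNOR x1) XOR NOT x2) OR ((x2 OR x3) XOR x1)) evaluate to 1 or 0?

Substituting: (((0 XNOR 0) XOR NOT 1) OR ((1 OR 0) XOR 0))
= 1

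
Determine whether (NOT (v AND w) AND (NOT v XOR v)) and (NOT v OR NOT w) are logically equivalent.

Yes, they are equivalent — the two output columns agree on all 4 assignments:
v | w | Expression 1 | Expression 2
-----------------------------------
0 | 0 | 1 | 1
0 | 1 | 1 | 1
1 | 0 | 1 | 1
1 | 1 | 0 | 0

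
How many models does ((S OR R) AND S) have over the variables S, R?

Satisfying assignments: (1,0), (1,1)
Count: 2 out of 4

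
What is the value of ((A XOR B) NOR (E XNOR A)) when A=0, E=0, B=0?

Substituting: ((0 XOR 0) NOR (0 XNOR 0))
= 0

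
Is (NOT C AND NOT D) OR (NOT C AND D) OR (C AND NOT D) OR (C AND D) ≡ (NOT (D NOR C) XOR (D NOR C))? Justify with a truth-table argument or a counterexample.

Yes, they are equivalent — the two output columns agree on all 4 assignments:
C | D | Expression 1 | Expression 2
-----------------------------------
0 | 0 | 1 | 1
0 | 1 | 1 | 1
1 | 0 | 1 | 1
1 | 1 | 1 | 1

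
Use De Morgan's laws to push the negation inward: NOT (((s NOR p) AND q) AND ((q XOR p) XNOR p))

NOT ((s NOR p) AND q) OR NOT ((q XOR p) XNOR p)
De Morgan's: NOT(AND of terms) = OR of negations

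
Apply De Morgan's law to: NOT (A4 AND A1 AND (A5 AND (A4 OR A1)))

NOT A4 OR NOT A1 OR NOT (A5 AND (A4 OR A1))
De Morgan's: NOT(AND of terms) = OR of negations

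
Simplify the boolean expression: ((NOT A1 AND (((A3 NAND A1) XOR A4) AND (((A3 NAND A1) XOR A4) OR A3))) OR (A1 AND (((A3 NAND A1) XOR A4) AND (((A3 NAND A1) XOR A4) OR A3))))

By distribution ((E AND v) OR (E AND NOT v) = E) then absorption (E AND (E OR v) = E):
= ((A3 NAND A1) XOR A4)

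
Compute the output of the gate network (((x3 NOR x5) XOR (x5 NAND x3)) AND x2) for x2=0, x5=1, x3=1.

Substituting: (((1 NOR 1) XOR (1 NAND 1)) AND 0)
= 0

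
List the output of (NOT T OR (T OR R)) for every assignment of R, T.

R | T | Output
--------------
0 | 0 | 1
0 | 1 | 1
1 | 0 | 1
1 | 1 | 1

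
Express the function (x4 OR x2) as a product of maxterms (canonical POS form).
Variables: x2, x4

ΠM(0) = (x2 OR x4)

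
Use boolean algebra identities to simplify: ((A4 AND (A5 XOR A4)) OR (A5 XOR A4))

By absorption (E OR (E AND v) = E):
= (A5 XOR A4)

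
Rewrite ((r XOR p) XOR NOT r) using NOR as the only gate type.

((((((((r NOR p) NOR (r NOR p)) NOR ((r NOR p) NOR (r NOR p))) NOR ((((r NOR r) NOR (p NOR p)) NOR ((r NOR r) NOR (p NOR p))) NOR (((r NOR r) NOR (p NOR p)) NOR ((r NOR r) NOR (p NOR p))))) NOR (r NOR r)) NOR (((((r NOR p) NOR (r NOR p)) NOR ((r NOR p) NOR (r NOR p))) NOR ((((r NOR r) NOR (p NOR p)) NOR ((r NOR r) NOR (p NOR p))) NOR (((r NOR r) NOR (p NOR p)) NOR ((r NOR r) NOR (p NOR p))))) NOR (r NOR r))) NOR ((((((r NOR p) NOR (r NOR p)) NOR ((r NOR p) NOR (r NOR p))) NOR ((((r NOR r) NOR (p NOR p)) NOR ((r NOR r) NOR (p NOR p))) NOR (((r NOR r) NOR (p NOR p)) NOR ((r NOR r) NOR (p NOR p))))) NOR (r NOR r)) NOR (((((r NOR p) NOR (r NOR p)) NOR ((r NOR p) NOR (r NOR p))) NOR ((((r NOR r) NOR (p NOR p)) NOR ((r NOR r) NOR (p NOR p))) NOR (((r NOR r) NOR (p NOR p)) NOR ((r NOR r) NOR (p NOR p))))) NOR (r NOR r)))) NOR ((((((((r NOR p) NOR (r NOR p)) NOR ((r NOR p) NOR (r NOR p))) NOR ((((r NOR r) NOR (p NOR p)) NOR ((r NOR r) NOR (p NOR p))) NOR (((r NOR r) NOR (p NOR p)) NOR ((r NOR r) NOR (p NOR p))))) NOR ((((r NOR p) NOR (r NOR p)) NOR ((r NOR p) NOR (r NOR p))) NOR ((((r NOR r) NOR (p NOR p)) NOR ((r NOR r) NOR (p NOR p))) NOR (((r NOR r) NOR (p NOR p)) NOR ((r NOR r) NOR (p NOR p)))))) NOR ((r NOR r) NOR (r NOR r))) NOR ((((((r NOR p) NOR (r NOR p)) NOR ((r NOR p) NOR (r NOR p))) NOR ((((r NOR r) NOR (p NOR p)) NOR ((r NOR r) NOR (p NOR p))) NOR (((r NOR r) NOR (p NOR p)) NOR ((r NOR r) NOR (p NOR p))))) NOR ((((r NOR p) NOR (r NOR p)) NOR ((r NOR p) NOR (r NOR p))) NOR ((((r NOR r) NOR (p NOR p)) NOR ((r NOR r) NOR (p NOR p))) NOR (((r NOR r) NOR (p NOR p)) NOR ((r NOR r) NOR (p NOR p)))))) NOR ((r NOR r) NOR (r NOR r)))) NOR (((((((r NOR p) NOR (r NOR p)) NOR ((r NOR p) NOR (r NOR p))) NOR ((((r NOR r) NOR (p NOR p)) NOR ((r NOR r) NOR (p NOR p))) NOR (((r NOR r) NOR (p NOR p)) NOR ((r NOR r) NOR (p NOR p))))) NOR ((((r NOR p) NOR (r NOR p)) NOR ((r NOR p) NOR (r NOR p))) NOR ((((r NOR r) NOR (p NOR p)) NOR ((r NOR r) NOR (p NOR p))) NOR (((r NOR r) NOR (p NOR p)) NOR ((r NOR r) NOR (p NOR p)))))) NOR ((r NOR r) NOR (r NOR r))) NOR ((((((r NOR p) NOR (r NOR p)) NOR ((r NOR p) NOR (r NOR p))) NOR ((((r NOR r) NOR (p NOR p)) NOR ((r NOR r) NOR (p NOR p))) NOR (((r NOR r) NOR (p NOR p)) NOR ((r NOR r) NOR (p NOR p))))) NOR ((((r NOR p) NOR (r NOR p)) NOR ((r NOR p) NOR (r NOR p))) NOR ((((r NOR r) NOR (p NOR p)) NOR ((r NOR r) NOR (p NOR p))) NOR (((r NOR r) NOR (p NOR p)) NOR ((r NOR r) NOR (p NOR p)))))) NOR ((r NOR r) NOR (r NOR r))))))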